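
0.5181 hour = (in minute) 31.09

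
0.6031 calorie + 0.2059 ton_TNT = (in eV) 5.377e+27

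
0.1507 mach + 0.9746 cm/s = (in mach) 0.1507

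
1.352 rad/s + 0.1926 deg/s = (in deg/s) 77.66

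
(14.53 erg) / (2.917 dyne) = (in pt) 141.2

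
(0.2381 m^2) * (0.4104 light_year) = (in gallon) 2.442e+17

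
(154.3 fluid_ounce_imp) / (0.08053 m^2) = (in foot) 0.1786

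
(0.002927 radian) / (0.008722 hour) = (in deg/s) 0.005341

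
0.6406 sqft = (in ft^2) 0.6406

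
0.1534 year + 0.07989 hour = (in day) 55.99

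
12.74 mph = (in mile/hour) 12.74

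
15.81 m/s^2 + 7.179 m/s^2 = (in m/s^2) 22.99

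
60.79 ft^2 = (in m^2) 5.648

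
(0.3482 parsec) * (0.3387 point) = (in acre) 3.172e+08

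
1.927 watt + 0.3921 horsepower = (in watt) 294.3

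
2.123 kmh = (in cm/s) 58.97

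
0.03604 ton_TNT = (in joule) 1.508e+08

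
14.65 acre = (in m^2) 5.929e+04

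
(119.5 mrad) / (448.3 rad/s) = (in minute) 4.443e-06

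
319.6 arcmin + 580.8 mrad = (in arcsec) 1.39e+05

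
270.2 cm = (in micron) 2.702e+06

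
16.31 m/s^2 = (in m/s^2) 16.31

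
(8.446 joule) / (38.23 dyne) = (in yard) 2.416e+04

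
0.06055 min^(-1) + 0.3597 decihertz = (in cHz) 3.698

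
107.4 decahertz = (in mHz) 1.074e+06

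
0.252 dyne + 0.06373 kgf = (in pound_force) 0.1405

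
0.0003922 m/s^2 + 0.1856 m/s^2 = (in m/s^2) 0.186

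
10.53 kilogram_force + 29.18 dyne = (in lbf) 23.21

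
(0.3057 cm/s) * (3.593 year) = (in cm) 3.464e+07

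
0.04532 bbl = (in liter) 7.205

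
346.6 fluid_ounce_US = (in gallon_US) 2.708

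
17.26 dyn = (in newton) 0.0001726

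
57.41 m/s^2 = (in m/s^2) 57.41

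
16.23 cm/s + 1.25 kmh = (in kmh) 1.834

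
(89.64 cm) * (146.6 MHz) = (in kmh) 4.731e+08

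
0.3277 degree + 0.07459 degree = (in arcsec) 1448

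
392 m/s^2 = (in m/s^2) 392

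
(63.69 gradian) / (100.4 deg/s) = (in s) 0.5709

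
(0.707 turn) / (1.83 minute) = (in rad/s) 0.04046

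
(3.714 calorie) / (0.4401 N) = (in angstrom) 3.531e+11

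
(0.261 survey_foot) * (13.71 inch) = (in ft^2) 0.2982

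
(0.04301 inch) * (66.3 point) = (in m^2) 2.555e-05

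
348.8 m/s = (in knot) 678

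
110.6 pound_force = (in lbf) 110.6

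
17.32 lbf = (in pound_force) 17.32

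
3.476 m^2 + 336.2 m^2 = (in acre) 0.08394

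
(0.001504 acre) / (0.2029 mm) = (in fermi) 3e+19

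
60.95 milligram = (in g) 0.06095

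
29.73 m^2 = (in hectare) 0.002973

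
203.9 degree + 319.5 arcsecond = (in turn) 0.5666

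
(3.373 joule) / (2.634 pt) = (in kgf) 370.2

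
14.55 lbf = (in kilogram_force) 6.6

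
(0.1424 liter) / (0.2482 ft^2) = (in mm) 6.176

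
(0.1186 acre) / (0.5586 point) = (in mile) 1513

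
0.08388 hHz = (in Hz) 8.388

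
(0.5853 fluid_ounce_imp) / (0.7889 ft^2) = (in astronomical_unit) 1.517e-15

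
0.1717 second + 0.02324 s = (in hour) 5.415e-05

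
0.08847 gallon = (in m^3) 0.0003349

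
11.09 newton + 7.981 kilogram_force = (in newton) 89.36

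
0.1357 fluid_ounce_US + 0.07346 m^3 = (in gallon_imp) 16.16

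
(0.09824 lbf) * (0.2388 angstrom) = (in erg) 0.0001044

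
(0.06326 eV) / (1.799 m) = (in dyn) 5.634e-16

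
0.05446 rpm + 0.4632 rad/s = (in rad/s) 0.4689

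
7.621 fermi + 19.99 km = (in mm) 1.999e+07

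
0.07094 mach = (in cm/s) 2416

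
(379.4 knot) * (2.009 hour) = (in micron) 1.412e+12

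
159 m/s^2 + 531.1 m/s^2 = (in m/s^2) 690.1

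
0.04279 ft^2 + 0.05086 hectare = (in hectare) 0.05086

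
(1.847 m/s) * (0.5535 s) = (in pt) 2898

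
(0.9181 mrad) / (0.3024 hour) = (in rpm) 8.053e-06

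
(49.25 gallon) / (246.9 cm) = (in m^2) 0.07551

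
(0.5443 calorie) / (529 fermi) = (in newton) 4.305e+12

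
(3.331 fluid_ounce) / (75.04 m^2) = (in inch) 5.168e-05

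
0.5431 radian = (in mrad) 543.1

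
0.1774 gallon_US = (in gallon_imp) 0.1477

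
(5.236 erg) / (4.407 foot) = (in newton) 3.898e-07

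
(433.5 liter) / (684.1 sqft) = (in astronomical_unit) 4.559e-14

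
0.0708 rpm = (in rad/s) 0.007414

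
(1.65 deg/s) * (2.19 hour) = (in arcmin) 7.805e+05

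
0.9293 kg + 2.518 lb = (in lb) 4.567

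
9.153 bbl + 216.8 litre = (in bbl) 10.52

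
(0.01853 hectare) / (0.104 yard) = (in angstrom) 1.949e+13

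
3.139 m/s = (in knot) 6.102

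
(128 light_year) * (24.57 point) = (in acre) 2.594e+12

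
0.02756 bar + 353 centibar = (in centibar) 355.8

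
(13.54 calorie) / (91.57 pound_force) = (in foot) 0.4563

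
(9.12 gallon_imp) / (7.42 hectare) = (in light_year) 5.906e-23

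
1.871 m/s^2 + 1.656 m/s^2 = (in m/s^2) 3.527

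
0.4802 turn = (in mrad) 3017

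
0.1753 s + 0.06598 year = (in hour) 578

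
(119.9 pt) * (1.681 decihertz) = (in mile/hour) 0.01591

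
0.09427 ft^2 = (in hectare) 8.758e-07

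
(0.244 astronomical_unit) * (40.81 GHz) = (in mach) 4.375e+18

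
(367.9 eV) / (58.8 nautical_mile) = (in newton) 5.413e-22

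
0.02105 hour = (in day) 0.0008771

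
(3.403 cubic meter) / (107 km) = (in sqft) 0.0003423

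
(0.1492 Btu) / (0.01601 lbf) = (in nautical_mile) 1.194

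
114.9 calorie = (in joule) 480.7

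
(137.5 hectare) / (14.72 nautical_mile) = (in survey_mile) 0.03134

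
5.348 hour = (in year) 0.0006105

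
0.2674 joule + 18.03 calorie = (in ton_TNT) 1.809e-08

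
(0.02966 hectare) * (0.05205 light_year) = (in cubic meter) 1.461e+17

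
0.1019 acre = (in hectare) 0.04124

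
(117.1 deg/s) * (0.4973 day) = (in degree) 5.031e+06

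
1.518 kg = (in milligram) 1.518e+06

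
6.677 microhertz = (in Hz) 6.677e-06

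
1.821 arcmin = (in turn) 8.431e-05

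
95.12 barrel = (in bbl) 95.12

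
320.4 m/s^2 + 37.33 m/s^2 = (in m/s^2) 357.7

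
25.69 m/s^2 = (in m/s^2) 25.69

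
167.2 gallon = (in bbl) 3.981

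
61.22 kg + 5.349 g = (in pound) 135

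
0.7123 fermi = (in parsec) 2.308e-32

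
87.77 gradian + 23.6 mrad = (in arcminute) 4821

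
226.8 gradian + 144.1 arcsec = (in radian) 3.563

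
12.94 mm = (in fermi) 1.294e+13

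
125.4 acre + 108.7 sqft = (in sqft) 5.463e+06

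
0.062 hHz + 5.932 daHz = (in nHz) 6.552e+10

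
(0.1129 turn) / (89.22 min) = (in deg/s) 0.007592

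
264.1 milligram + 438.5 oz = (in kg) 12.43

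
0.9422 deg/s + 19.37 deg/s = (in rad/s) 0.3545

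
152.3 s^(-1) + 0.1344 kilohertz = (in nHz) 2.867e+11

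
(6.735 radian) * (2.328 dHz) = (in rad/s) 1.568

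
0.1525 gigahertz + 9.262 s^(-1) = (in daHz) 1.525e+07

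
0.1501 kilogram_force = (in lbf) 0.3309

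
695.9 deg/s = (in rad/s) 12.15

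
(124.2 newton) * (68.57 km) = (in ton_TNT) 0.002035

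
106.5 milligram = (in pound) 0.0002348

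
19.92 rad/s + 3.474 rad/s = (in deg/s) 1340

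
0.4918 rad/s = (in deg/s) 28.18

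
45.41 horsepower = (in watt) 3.386e+04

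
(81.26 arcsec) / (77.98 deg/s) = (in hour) 8.041e-08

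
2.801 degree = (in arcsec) 1.008e+04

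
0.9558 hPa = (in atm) 0.0009433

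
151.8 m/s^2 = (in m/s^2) 151.8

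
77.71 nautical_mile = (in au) 9.62e-07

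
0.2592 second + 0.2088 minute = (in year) 4.055e-07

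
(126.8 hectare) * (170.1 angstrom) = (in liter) 21.57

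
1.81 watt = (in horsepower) 0.002427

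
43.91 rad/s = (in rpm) 419.3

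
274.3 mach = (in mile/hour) 2.089e+05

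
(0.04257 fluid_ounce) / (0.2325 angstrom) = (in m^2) 5.415e+04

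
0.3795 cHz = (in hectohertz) 3.795e-05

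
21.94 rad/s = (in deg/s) 1257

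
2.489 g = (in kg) 0.002489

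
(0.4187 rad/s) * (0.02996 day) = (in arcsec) 2.236e+08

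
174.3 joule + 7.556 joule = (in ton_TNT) 4.346e-08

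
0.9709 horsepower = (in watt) 724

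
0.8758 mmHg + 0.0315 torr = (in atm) 0.001194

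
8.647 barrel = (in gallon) 363.2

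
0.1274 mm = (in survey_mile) 7.916e-08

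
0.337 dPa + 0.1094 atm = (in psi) 1.608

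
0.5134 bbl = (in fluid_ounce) 2760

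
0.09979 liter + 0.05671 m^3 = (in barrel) 0.3573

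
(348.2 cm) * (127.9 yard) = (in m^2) 407.2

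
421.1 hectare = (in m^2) 4.211e+06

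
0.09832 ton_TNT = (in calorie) 9.832e+07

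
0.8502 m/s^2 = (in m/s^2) 0.8502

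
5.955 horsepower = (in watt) 4441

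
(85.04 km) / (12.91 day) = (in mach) 0.0002239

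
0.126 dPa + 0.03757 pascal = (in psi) 7.277e-06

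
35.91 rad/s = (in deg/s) 2057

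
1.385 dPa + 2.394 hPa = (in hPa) 2.395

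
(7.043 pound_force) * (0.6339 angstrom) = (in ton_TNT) 4.746e-19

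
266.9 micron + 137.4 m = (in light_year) 1.452e-14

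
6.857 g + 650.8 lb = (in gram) 2.952e+05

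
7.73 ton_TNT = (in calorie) 7.73e+09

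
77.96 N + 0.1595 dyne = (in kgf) 7.95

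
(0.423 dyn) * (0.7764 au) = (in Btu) 465.7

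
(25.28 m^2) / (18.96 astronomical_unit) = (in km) 8.913e-15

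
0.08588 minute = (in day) 5.964e-05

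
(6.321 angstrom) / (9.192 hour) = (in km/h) 6.877e-14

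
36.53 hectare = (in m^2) 3.653e+05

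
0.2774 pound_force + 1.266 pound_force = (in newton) 6.865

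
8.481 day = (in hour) 203.5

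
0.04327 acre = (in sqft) 1885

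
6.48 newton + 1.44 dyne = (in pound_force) 1.457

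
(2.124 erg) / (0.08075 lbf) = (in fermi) 5.913e+08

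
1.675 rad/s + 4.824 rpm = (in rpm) 20.82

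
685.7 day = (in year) 1.879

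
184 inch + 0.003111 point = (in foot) 15.33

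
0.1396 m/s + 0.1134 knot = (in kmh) 0.7126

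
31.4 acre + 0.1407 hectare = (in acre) 31.75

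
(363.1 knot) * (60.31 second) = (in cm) 1.127e+06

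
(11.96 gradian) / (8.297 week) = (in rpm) 3.575e-07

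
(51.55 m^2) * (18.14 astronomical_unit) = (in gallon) 3.696e+16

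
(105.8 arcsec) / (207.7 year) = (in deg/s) 4.487e-12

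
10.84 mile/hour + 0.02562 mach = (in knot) 26.38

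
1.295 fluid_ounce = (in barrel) 0.0002409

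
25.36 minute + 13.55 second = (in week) 0.002538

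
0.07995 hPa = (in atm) 7.89e-05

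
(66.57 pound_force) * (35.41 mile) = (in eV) 1.053e+26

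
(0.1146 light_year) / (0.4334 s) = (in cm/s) 2.502e+17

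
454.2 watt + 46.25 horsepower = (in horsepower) 46.86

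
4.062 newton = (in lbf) 0.9132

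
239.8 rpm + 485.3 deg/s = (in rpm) 320.7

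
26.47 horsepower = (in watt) 1.974e+04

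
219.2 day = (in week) 31.31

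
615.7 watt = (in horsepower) 0.8257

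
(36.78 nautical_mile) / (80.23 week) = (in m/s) 0.001404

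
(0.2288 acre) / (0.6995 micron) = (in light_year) 1.399e-07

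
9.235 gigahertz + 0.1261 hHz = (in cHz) 9.235e+11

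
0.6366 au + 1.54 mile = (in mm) 9.523e+13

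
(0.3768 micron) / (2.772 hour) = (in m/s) 3.776e-11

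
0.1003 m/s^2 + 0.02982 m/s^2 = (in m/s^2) 0.1301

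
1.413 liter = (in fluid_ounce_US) 47.78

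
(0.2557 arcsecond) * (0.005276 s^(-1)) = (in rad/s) 6.54e-09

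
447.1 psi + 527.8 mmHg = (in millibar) 3.153e+04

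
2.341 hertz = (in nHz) 2.341e+09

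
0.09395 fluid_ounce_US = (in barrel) 1.748e-05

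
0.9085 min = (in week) 9.013e-05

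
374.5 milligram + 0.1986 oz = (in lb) 0.01324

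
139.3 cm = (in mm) 1393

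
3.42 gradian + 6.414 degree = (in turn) 0.02637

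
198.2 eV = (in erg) 3.176e-10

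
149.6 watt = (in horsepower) 0.2006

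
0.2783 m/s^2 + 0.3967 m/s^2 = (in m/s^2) 0.675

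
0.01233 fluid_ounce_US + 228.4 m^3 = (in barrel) 1437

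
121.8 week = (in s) 7.366e+07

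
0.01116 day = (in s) 964.2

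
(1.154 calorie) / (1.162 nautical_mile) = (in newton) 0.002244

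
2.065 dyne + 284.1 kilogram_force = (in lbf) 626.3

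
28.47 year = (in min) 1.496e+07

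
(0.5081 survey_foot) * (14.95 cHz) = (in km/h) 0.08335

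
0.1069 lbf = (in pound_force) 0.1069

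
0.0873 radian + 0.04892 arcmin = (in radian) 0.08731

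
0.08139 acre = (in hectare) 0.03294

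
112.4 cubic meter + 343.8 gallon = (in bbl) 715.2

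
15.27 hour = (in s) 5.497e+04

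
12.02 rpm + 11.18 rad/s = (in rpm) 118.8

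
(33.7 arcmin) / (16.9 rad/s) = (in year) 1.839e-11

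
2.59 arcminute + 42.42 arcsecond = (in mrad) 0.9591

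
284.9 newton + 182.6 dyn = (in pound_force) 64.05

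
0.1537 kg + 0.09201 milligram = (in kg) 0.1537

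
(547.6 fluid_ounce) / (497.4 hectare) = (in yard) 3.561e-09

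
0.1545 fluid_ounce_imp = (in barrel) 2.761e-05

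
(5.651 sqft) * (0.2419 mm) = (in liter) 0.127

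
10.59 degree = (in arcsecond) 3.812e+04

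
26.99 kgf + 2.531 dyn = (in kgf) 26.99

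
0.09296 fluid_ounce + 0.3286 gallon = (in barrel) 0.007841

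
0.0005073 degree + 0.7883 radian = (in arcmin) 2710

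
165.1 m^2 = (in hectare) 0.01651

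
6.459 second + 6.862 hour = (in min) 411.8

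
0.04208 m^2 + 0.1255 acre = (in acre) 0.1255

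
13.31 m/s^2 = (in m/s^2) 13.31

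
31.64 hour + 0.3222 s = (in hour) 31.64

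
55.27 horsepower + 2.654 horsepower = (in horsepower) 57.92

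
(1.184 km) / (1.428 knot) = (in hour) 0.4477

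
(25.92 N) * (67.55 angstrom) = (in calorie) 4.185e-08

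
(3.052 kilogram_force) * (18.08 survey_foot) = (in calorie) 39.42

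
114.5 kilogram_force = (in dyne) 1.123e+08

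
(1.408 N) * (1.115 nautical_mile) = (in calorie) 694.9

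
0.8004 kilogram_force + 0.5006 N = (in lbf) 1.877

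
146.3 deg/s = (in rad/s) 2.553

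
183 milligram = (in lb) 0.0004034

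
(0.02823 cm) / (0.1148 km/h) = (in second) 0.008853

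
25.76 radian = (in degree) 1476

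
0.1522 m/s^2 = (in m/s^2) 0.1522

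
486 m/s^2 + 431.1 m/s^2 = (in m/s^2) 917.1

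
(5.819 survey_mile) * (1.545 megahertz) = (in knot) 2.812e+10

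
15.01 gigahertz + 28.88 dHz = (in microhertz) 1.501e+16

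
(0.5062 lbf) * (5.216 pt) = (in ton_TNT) 9.903e-13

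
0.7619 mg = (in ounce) 2.688e-05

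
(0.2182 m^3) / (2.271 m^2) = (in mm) 96.08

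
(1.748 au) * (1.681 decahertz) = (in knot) 8.545e+12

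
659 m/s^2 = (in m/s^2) 659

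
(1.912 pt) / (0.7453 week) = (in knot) 2.909e-09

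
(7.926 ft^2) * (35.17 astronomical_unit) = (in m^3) 3.874e+12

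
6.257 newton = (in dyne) 6.257e+05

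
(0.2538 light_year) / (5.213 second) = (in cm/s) 4.606e+16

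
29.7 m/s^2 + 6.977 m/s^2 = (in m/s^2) 36.68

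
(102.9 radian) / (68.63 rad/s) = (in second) 1.499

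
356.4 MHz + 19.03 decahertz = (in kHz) 3.564e+05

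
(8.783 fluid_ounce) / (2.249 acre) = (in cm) 2.854e-06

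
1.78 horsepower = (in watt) 1327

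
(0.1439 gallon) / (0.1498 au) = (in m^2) 2.431e-14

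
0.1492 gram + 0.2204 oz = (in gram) 6.397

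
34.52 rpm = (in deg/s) 207.1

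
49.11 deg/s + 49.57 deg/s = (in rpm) 16.45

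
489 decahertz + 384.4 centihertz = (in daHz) 489.4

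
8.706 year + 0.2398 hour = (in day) 3178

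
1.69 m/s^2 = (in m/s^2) 1.69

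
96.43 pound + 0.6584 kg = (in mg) 4.44e+07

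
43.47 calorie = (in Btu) 0.1724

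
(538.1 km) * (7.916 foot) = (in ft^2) 1.398e+07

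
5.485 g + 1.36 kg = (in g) 1365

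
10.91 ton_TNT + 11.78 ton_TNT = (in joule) 9.493e+10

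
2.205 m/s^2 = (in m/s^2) 2.205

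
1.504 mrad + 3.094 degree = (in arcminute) 190.8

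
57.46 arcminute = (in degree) 0.9577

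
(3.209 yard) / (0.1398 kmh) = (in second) 75.56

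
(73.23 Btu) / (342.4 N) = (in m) 225.6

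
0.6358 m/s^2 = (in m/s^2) 0.6358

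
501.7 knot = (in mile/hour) 577.3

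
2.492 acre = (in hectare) 1.008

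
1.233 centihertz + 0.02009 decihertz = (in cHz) 1.434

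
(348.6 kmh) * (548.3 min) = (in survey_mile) 1979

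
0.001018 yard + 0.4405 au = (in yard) 7.207e+10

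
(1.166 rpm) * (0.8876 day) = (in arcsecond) 1.931e+09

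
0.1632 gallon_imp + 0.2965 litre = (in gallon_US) 0.2743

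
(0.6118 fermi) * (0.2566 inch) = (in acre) 9.853e-22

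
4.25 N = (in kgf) 0.4334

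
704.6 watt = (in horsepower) 0.9449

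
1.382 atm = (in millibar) 1400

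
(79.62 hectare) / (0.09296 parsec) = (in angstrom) 2.776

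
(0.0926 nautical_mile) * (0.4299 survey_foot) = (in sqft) 241.9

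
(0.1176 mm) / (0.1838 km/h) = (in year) 7.304e-11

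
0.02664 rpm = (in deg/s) 0.1598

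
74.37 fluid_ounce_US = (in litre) 2.199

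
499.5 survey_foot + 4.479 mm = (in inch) 5994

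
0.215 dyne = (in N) 2.15e-06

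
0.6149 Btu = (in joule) 648.8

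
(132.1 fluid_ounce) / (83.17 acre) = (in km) 1.161e-11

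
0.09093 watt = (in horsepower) 0.0001219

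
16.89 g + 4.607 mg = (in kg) 0.01689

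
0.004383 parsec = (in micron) 1.352e+20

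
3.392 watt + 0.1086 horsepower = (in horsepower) 0.1131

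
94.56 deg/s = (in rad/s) 1.65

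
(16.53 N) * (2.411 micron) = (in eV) 2.487e+14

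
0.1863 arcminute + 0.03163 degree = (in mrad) 0.6062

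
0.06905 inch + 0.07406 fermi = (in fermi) 1.754e+12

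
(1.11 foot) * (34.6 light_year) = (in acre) 2.737e+13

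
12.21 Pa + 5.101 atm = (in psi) 74.97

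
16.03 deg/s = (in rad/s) 0.2798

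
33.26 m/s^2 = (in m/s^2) 33.26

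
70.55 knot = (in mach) 0.1066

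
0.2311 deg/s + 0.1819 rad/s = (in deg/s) 10.65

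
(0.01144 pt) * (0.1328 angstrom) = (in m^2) 5.36e-17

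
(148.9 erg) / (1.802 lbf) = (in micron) 1.858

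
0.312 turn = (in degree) 112.3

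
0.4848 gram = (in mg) 484.8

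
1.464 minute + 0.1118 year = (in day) 40.81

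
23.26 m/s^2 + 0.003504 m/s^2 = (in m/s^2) 23.26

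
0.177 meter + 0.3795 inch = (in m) 0.1866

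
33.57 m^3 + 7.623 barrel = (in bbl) 218.8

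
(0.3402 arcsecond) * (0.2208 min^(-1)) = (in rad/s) 6.07e-09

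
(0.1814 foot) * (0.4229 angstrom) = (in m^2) 2.338e-12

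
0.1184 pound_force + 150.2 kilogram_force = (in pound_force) 331.3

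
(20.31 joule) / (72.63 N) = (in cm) 27.96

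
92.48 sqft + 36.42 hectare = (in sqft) 3.92e+06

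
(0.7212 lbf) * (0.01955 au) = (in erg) 9.382e+16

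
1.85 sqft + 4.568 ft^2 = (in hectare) 5.963e-05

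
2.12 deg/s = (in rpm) 0.3533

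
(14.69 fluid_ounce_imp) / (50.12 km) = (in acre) 2.058e-12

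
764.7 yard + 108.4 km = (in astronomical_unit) 7.293e-07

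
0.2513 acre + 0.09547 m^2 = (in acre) 0.2513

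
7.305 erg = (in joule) 7.305e-07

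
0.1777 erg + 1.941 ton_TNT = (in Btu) 7.697e+06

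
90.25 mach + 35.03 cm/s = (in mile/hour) 6.874e+04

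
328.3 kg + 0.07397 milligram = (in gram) 3.283e+05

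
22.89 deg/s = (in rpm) 3.815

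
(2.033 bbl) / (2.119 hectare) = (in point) 0.04324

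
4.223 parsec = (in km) 1.303e+14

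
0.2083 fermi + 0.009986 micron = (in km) 9.986e-12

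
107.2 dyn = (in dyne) 107.2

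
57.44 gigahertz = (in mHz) 5.744e+13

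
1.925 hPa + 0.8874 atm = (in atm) 0.8893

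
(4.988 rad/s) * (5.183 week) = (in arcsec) 3.225e+12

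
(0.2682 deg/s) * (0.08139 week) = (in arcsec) 4.753e+07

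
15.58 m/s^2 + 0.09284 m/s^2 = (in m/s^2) 15.67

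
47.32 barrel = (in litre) 7523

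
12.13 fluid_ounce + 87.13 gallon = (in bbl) 2.077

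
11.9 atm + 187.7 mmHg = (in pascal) 1.231e+06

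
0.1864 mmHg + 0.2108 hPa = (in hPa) 0.4593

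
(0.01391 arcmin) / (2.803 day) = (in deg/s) 9.573e-10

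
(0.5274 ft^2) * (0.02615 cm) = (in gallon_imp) 0.002818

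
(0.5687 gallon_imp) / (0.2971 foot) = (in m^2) 0.02855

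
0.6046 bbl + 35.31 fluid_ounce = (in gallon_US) 25.67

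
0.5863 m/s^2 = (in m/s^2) 0.5863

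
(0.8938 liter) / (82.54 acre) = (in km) 2.676e-12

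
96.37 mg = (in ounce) 0.003399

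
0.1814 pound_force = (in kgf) 0.08228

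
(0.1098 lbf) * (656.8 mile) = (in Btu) 489.3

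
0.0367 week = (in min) 369.9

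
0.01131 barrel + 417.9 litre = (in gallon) 110.9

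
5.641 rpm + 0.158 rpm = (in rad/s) 0.6073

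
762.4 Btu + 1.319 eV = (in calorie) 1.923e+05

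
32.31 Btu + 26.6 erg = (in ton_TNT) 8.147e-06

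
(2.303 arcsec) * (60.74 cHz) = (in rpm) 6.476e-05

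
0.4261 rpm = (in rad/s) 0.04462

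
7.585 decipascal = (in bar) 7.585e-06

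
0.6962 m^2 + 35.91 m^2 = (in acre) 0.009046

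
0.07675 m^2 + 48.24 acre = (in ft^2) 2.101e+06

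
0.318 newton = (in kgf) 0.03243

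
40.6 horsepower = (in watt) 3.028e+04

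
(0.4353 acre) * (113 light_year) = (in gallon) 4.975e+23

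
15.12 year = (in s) 4.768e+08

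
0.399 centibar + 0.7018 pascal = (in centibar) 0.3997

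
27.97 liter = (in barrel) 0.1759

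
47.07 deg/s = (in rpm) 7.845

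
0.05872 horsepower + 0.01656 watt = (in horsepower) 0.05874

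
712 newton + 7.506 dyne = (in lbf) 160.1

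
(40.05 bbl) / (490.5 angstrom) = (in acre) 3.208e+04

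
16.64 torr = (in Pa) 2218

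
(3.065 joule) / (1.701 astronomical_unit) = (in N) 1.204e-11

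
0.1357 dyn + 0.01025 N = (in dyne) 1025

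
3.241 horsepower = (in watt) 2417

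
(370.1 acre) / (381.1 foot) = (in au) 8.619e-08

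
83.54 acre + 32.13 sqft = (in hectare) 33.81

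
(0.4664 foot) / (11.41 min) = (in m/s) 0.0002077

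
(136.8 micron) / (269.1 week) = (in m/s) 8.405e-13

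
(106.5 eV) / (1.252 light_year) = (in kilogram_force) 1.469e-34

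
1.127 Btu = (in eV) 7.421e+21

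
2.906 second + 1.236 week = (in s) 7.475e+05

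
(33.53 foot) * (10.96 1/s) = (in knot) 217.7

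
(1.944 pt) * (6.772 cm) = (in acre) 1.148e-08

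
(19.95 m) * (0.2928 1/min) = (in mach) 0.0002859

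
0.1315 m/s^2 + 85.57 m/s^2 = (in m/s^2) 85.7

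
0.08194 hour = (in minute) 4.916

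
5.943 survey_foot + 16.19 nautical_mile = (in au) 2.004e-07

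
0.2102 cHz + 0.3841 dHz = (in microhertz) 4.051e+04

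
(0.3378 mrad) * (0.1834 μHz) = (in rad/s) 6.195e-11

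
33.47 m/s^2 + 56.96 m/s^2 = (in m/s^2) 90.43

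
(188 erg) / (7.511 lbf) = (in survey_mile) 3.496e-10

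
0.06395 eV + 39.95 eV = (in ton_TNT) 1.532e-27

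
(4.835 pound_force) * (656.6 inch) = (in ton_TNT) 8.573e-08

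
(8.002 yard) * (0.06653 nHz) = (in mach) 1.43e-12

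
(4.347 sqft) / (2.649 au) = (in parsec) 3.303e-29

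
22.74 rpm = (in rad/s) 2.381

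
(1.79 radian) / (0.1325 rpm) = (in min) 2.15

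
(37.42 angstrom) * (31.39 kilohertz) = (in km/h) 0.0004229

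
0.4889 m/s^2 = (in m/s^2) 0.4889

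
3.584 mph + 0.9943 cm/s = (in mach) 0.004735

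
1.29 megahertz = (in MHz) 1.29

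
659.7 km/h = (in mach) 0.5382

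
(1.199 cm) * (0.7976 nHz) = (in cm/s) 9.563e-10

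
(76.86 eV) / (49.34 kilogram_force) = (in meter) 2.545e-20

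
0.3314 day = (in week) 0.04734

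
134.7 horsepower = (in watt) 1.004e+05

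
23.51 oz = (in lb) 1.469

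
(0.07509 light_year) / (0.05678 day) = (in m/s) 1.448e+11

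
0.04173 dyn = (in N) 4.173e-07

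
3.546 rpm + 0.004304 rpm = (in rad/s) 0.3718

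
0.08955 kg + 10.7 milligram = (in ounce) 3.159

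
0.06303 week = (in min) 635.3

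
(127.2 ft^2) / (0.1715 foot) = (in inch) 8900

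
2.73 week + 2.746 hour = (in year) 0.05267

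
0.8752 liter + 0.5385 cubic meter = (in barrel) 3.393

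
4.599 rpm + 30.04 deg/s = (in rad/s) 1.006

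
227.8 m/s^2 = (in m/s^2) 227.8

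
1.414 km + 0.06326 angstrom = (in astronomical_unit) 9.452e-09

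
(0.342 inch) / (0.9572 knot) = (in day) 2.042e-07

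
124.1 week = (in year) 2.38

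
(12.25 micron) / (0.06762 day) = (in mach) 6.158e-12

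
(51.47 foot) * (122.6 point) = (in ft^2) 7.303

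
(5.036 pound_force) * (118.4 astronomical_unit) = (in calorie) 9.483e+13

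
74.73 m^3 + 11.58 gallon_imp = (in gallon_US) 1.976e+04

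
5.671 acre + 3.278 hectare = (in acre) 13.77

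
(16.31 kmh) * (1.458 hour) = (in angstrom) 2.378e+14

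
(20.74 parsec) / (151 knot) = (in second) 8.238e+15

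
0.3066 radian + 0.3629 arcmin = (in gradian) 19.53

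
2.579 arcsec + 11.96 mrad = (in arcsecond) 2470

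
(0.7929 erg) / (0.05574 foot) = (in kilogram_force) 4.759e-07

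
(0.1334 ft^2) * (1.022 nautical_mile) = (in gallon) 6197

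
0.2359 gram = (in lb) 0.0005201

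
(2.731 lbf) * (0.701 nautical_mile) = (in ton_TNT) 3.769e-06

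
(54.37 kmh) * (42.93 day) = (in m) 5.602e+07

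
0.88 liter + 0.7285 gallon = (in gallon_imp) 0.8002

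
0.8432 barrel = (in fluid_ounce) 4533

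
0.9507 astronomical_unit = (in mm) 1.422e+14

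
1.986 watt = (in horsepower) 0.002663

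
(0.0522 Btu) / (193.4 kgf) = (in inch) 1.143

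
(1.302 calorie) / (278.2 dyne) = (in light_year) 2.07e-13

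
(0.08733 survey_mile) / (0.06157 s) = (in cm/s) 2.283e+05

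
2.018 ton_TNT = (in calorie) 2.018e+09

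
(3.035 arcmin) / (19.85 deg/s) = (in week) 4.213e-09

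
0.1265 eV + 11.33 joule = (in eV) 7.072e+19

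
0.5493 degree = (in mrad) 9.587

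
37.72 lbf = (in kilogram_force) 17.11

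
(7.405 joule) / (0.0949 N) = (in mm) 7.803e+04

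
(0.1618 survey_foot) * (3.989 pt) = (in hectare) 6.94e-09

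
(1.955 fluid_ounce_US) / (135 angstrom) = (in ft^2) 4.61e+04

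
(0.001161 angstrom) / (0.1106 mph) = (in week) 3.883e-18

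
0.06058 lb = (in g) 27.48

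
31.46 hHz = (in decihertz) 3.146e+04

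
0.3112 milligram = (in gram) 0.0003112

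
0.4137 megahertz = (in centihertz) 4.137e+07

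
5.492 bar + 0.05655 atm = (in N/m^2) 5.549e+05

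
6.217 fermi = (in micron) 6.217e-09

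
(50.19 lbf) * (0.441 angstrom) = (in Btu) 9.332e-12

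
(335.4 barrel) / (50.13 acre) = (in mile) 1.633e-07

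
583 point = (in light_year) 2.174e-17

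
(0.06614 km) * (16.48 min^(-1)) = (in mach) 0.05335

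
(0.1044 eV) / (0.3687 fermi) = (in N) 4.537e-05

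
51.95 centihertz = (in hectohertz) 0.005195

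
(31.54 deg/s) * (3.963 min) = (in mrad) 1.309e+05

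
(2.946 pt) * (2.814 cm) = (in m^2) 2.925e-05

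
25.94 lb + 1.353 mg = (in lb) 25.94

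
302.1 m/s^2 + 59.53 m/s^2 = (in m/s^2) 361.6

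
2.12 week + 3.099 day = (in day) 17.94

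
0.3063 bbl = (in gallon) 12.86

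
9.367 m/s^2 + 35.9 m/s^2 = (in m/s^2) 45.27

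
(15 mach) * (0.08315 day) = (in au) 0.0002453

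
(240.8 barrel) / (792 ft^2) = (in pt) 1475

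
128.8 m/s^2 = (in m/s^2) 128.8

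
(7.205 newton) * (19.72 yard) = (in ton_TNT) 3.105e-08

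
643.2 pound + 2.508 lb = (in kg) 292.9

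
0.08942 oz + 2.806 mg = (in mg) 2538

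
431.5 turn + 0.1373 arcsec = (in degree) 1.553e+05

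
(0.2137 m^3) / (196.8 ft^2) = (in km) 1.169e-05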